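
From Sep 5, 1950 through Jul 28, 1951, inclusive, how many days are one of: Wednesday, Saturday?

Sep 5, 1950 is a Tuesday.
The range spans 327 days (inclusive of both endpoints).
327 = 7 × 46 + 5, so there are 46 full weeks plus 5 extra days.
Each full week contributes 2 days from the set (Wed, Sat): 46 × 2 = 92.
The 5 extra days are Tuesday, Wednesday, Thursday, Friday, Saturday — 2 of them qualify.
Total: 92 + 2 = 94.

94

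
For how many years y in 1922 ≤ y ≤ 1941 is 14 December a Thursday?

Day of week of December 14 in each year:
1922: Thu ✓, 1923: Fri, 1924: Sun, 1925: Mon, 1926: Tue, 1927: Wed, 1928: Fri, 1929: Sat, 1930: Sun, 1931: Mon, 1932: Wed, 1933: Thu ✓, 1934: Fri, 1935: Sat, 1936: Mon, 1937: Tue, 1938: Wed, 1939: Thu ✓, 1940: Sat, 1941: Sun
Thursdays: 1922, 1933, 1939.

3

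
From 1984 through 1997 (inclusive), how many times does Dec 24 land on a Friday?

1

Day of week of December 24 in each year:
1984: Mon, 1985: Tue, 1986: Wed, 1987: Thu, 1988: Sat, 1989: Sun, 1990: Mon, 1991: Tue, 1992: Thu, 1993: Fri ✓, 1994: Sat, 1995: Sun, 1996: Tue, 1997: Wed
Fridays: 1993.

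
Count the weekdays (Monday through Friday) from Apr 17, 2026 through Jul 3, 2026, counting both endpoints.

56

Apr 17, 2026 is a Friday.
The range spans 78 days (inclusive of both endpoints).
78 = 7 × 11 + 1, so there are 11 full weeks plus 1 extra day.
Each full week contributes 5 weekdays (Mon–Fri): 11 × 5 = 55.
The 1 extra day is Friday — 1 of them qualifies.
Total: 55 + 1 = 56.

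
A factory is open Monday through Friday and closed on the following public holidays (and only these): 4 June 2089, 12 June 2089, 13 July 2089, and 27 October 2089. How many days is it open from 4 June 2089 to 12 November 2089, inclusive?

113 working days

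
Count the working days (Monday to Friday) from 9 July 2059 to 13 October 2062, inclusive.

9 July 2059 is a Wednesday.
That's 1193 days from start to end, counting both.
1193 = 7 × 170 + 3, so there are 170 full weeks plus 3 extra days.
Each full week contributes 5 weekdays (Mon–Fri): 170 × 5 = 850.
The 3 extra days are Wednesday, Thursday, Friday — 3 of them qualify.
Total: 850 + 3 = 853.

853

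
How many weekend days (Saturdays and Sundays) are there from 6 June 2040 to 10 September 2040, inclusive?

6 June 2040 is a Wednesday.
That's 97 days from start to end, counting both.
97 = 7 × 13 + 6, so there are 13 full weeks plus 6 extra days.
Each full week contributes 2 weekend days (Sat, Sun): 13 × 2 = 26.
The 6 extra days are Wed, Thu, Fri, Sat, Sun, Mon — 2 of them qualify.
Total: 26 + 2 = 28.

28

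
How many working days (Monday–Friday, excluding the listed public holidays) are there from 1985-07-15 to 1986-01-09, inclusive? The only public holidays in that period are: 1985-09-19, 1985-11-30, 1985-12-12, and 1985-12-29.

1985-07-15 is a Monday.
That's 179 days from start to end, counting both.
179 = 7 × 25 + 4, so there are 25 full weeks plus 4 extra days.
Each full week contributes 5 weekdays (Mon–Fri): 25 × 5 = 125.
The 4 extra days are Monday, Tuesday, Wednesday, Thursday — 4 of them qualify.
Total: 125 + 4 = 129.
Holidays: 1985-09-19 (Thu); 1985-11-30 (Sat); 1985-12-12 (Thu); 1985-12-29 (Sun).
2 of the 4 holidays fall on weekdays; the rest are weekends and were already excluded.
Business days: 129 − 2 = 127.

127 working days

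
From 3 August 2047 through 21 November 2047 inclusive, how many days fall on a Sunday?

16

3 August 2047 is a Saturday.
The range spans 111 days (inclusive of both endpoints).
111 = 7 × 15 + 6, so there are 15 full weeks plus 6 extra days.
Each full week contributes one Sunday: 15 so far.
The 6 extra days are Saturday, Sunday, Monday, Tuesday, Wednesday, Thursday — 1 of them qualifies.
Total: 15 + 1 = 16.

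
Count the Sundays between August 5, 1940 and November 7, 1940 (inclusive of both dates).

August 5, 1940 is a Monday.
That's 95 days from start to end, counting both.
95 = 7 × 13 + 4, so there are 13 full weeks plus 4 extra days.
Each full week contributes one Sunday: 13 so far.
The 4 extra days are Monday, Tuesday, Wednesday, Thursday — none qualify.
Total: 13 + 0 = 13.

13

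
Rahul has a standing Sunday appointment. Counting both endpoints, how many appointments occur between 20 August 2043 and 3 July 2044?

20 August 2043 is a Thursday.
From 20 August 2043 to 3 July 2044 is 319 days inclusive.
319 = 7 × 45 + 4, so there are 45 full weeks plus 4 extra days.
Each full week contributes one Sunday: 45 so far.
The 4 extra days are Thu, Fri, Sat, Sun — 1 of them qualifies.
Total: 45 + 1 = 46.

46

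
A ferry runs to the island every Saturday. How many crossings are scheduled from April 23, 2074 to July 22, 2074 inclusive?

13

April 23, 2074 is a Monday.
That's 91 days from start to end, counting both.
91 = 7 × 13, so the span is exactly 13 full weeks.
Each full week contributes one Saturday: 13 so far.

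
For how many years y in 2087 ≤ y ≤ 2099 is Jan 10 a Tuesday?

2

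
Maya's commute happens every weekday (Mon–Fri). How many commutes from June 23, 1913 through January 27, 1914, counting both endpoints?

157 weekdays

June 23, 1913 is a Monday.
The range spans 219 days (inclusive of both endpoints).
219 = 7 × 31 + 2, so there are 31 full weeks plus 2 extra days.
Each full week contributes 5 weekdays (Mon–Fri): 31 × 5 = 155.
The 2 extra days are Mon, Tue — 2 of them qualify.
Total: 155 + 2 = 157.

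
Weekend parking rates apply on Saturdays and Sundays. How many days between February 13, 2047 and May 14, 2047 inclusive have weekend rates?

February 13, 2047 is a Wednesday.
The range spans 91 days (inclusive of both endpoints).
91 = 7 × 13, so the span is exactly 13 full weeks.
Each full week contributes 2 weekend days (Sat, Sun): 13 × 2 = 26.
Total: 26.

26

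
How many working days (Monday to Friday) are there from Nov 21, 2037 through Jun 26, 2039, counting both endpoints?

Nov 21, 2037 is a Saturday.
That's 583 days from start to end, counting both.
583 = 7 × 83 + 2, so there are 83 full weeks plus 2 extra days.
Each full week contributes 5 weekdays (Mon–Fri): 83 × 5 = 415.
The 2 extra days are Sat, Sun — none qualify.
Total: 415 + 0 = 415.

415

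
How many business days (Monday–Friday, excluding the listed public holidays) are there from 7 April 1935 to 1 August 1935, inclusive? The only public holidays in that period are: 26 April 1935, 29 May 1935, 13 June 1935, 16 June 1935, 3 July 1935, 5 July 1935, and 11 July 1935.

78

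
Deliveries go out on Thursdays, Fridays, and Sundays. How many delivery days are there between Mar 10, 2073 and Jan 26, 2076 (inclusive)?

Mar 10, 2073 is a Friday.
That's 1053 days from start to end, counting both.
1053 = 7 × 150 + 3, so there are 150 full weeks plus 3 extra days.
Each full week contributes 3 days from the set (Thu, Fri, Sun): 150 × 3 = 450.
The 3 extra days are Fri, Sat, Sun — 2 of them qualify.
Total: 450 + 2 = 452.

452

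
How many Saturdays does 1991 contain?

1991-01-01 is a Tuesday.
That's 365 days from start to end, counting both.
365 = 7 × 52 + 1, so there are 52 full weeks plus 1 extra day.
Each full week contributes one Saturday: 52 so far.
The 1 extra day is Tue — none qualify.
Total: 52 + 0 = 52.

52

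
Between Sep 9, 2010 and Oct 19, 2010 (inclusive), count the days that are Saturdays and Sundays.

12

Sep 9, 2010 is a Thursday.
The range spans 41 days (inclusive of both endpoints).
41 = 7 × 5 + 6, so there are 5 full weeks plus 6 extra days.
Each full week contributes 2 days from the set (Sat, Sun): 5 × 2 = 10.
The 6 extra days are Thu, Fri, Sat, Sun, Mon, Tue — 2 of them qualify.
Total: 10 + 2 = 12.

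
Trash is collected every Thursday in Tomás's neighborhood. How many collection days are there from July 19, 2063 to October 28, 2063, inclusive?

July 19, 2063 is a Thursday.
The range spans 102 days (inclusive of both endpoints).
102 = 7 × 14 + 4, so there are 14 full weeks plus 4 extra days.
Each full week contributes one Thursday: 14 so far.
The 4 extra days are Thursday, Friday, Saturday, Sunday — 1 of them qualifies.
Total: 14 + 1 = 15.

15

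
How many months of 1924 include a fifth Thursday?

4

A month has five Thursdays exactly when Thursday falls within its first (length − 28) days.
Jan: 31 days, starts Tue → 5 of Tue, Wed, Thu ✓
Feb: 29 days, starts Fri → 5 of Fri
Mar: 31 days, starts Sat → 5 of Sat, Sun, Mon
Apr: 30 days, starts Tue → 5 of Tue, Wed
May: 31 days, starts Thu → 5 of Thu, Fri, Sat ✓
Jun: 30 days, starts Sun → 5 of Sun, Mon
Jul: 31 days, starts Tue → 5 of Tue, Wed, Thu ✓
Aug: 31 days, starts Fri → 5 of Fri, Sat, Sun
Sep: 30 days, starts Mon → 5 of Mon, Tue
Oct: 31 days, starts Wed → 5 of Wed, Thu, Fri ✓
Nov: 30 days, starts Sat → 5 of Sat, Sun
Dec: 31 days, starts Mon → 5 of Mon, Tue, Wed
Months with five Thursdays: Jan, May, Jul, Oct.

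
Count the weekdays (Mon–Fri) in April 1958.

April 1, 1958 is a Tuesday.
From April 1, 1958 to April 30, 1958 is 30 days inclusive.
30 = 7 × 4 + 2, so there are 4 full weeks plus 2 extra days.
Each full week contributes 5 weekdays (Mon–Fri): 4 × 5 = 20.
The 2 extra days are Tue, Wed — 2 of them qualify.
Total: 20 + 2 = 22.

22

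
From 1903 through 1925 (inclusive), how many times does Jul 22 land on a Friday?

Day of week of July 22 in each year:
1903: Wed, 1904: Fri ✓, 1905: Sat, 1906: Sun, 1907: Mon, 1908: Wed, 1909: Thu, 1910: Fri ✓, 1911: Sat, 1912: Mon, 1913: Tue, 1914: Wed, 1915: Thu, 1916: Sat, 1917: Sun, 1918: Mon, 1919: Tue, 1920: Thu, 1921: Fri ✓, 1922: Sat, 1923: Sun, 1924: Tue, 1925: Wed
Fridays: 1904, 1910, 1921.

3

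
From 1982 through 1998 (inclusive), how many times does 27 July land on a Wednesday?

3

Day of week of July 27 in each year:
1982: Tue, 1983: Wed ✓, 1984: Fri, 1985: Sat, 1986: Sun, 1987: Mon, 1988: Wed ✓, 1989: Thu, 1990: Fri, 1991: Sat, 1992: Mon, 1993: Tue, 1994: Wed ✓, 1995: Thu, 1996: Sat, 1997: Sun, 1998: Mon
Wednesdays: 1983, 1988, 1994.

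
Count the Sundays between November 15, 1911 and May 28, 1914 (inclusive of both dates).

November 15, 1911 is a Wednesday.
The range spans 926 days (inclusive of both endpoints).
926 = 7 × 132 + 2, so there are 132 full weeks plus 2 extra days.
Each full week contributes one Sunday: 132 so far.
The 2 extra days are Wed, Thu — none qualify.
Total: 132 + 0 = 132.

132 Sundays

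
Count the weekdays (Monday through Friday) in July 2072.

Jul 1, 2072 is a Friday.
That's 31 days from start to end, counting both.
31 = 7 × 4 + 3, so there are 4 full weeks plus 3 extra days.
Each full week contributes 5 weekdays (Mon–Fri): 4 × 5 = 20.
The 3 extra days are Friday, Saturday, Sunday — 1 of them qualifies.
Total: 20 + 1 = 21.

21 weekdays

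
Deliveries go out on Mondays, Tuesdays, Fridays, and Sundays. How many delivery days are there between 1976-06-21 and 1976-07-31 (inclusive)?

23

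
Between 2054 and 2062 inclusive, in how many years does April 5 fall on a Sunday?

Day of week of April 5 in each year:
2054: Sun ✓, 2055: Mon, 2056: Wed, 2057: Thu, 2058: Fri, 2059: Sat, 2060: Mon, 2061: Tue, 2062: Wed
Sundays: 2054.

1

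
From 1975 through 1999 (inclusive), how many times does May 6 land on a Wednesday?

4

Day of week of May 6 in each year:
1975: Tue, 1976: Thu, 1977: Fri, 1978: Sat, 1979: Sun, 1980: Tue, 1981: Wed ✓, 1982: Thu, 1983: Fri, 1984: Sun, 1985: Mon, 1986: Tue, 1987: Wed ✓, 1988: Fri, 1989: Sat, 1990: Sun, 1991: Mon, 1992: Wed ✓, 1993: Thu, 1994: Fri, 1995: Sat, 1996: Mon, 1997: Tue, 1998: Wed ✓, 1999: Thu
Wednesdays: 1981, 1987, 1992, 1998.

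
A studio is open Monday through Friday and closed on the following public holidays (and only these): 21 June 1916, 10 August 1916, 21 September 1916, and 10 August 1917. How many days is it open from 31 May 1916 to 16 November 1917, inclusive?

379

31 May 1916 is a Wednesday.
From 31 May 1916 to 16 November 1917 is 535 days inclusive.
535 = 7 × 76 + 3, so there are 76 full weeks plus 3 extra days.
Each full week contributes 5 weekdays (Mon–Fri): 76 × 5 = 380.
The 3 extra days are Wed, Thu, Fri — 3 of them qualify.
Total: 380 + 3 = 383.
Holidays: 21 June 1916 (Wed); 10 August 1916 (Thu); 21 September 1916 (Thu); 10 August 1917 (Fri).
All 4 holidays fall on weekdays, so subtract 4.
Business days: 383 − 4 = 379.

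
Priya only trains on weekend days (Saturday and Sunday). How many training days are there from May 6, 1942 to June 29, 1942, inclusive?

16

May 6, 1942 is a Wednesday.
The range spans 55 days (inclusive of both endpoints).
55 = 7 × 7 + 6, so there are 7 full weeks plus 6 extra days.
Each full week contributes 2 weekend days (Sat, Sun): 7 × 2 = 14.
The 6 extra days are Wed, Thu, Fri, Sat, Sun, Mon — 2 of them qualify.
Total: 14 + 2 = 16.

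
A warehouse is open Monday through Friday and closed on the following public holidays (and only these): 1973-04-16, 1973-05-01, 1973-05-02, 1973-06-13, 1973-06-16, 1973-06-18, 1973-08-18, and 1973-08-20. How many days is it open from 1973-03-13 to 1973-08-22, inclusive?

1973-03-13 is a Tuesday.
From 1973-03-13 to 1973-08-22 is 163 days inclusive.
163 = 7 × 23 + 2, so there are 23 full weeks plus 2 extra days.
Each full week contributes 5 weekdays (Mon–Fri): 23 × 5 = 115.
The 2 extra days are Tuesday, Wednesday — 2 of them qualify.
Total: 115 + 2 = 117.
Holidays: 1973-04-16 (Mon); 1973-05-01 (Tue); 1973-05-02 (Wed); 1973-06-13 (Wed); 1973-06-16 (Sat); 1973-06-18 (Mon); 1973-08-18 (Sat); 1973-08-20 (Mon).
6 of the 8 holidays fall on weekdays; the rest are weekends and were already excluded.
Business days: 117 − 6 = 111.

111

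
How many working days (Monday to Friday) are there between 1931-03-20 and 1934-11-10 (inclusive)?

951 weekdays

1931-03-20 is a Friday.
That's 1332 days from start to end, counting both.
1332 = 7 × 190 + 2, so there are 190 full weeks plus 2 extra days.
Each full week contributes 5 weekdays (Mon–Fri): 190 × 5 = 950.
The 2 extra days are Fri, Sat — 1 of them qualifies.
Total: 950 + 1 = 951.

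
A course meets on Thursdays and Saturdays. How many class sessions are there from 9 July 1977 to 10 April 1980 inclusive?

288

9 July 1977 is a Saturday.
From 9 July 1977 to 10 April 1980 is 1007 days inclusive.
1007 = 7 × 143 + 6, so there are 143 full weeks plus 6 extra days.
Each full week contributes 2 days from the set (Thu, Sat): 143 × 2 = 286.
The 6 extra days are Sat, Sun, Mon, Tue, Wed, Thu — 2 of them qualify.
Total: 286 + 2 = 288.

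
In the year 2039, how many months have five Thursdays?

A month has five Thursdays exactly when Thursday falls within its first (length − 28) days.
Jan: 31 days, starts Sat → 5 of Sat, Sun, Mon
Feb: 28 days, starts Tue → 5 of (none)
Mar: 31 days, starts Tue → 5 of Tue, Wed, Thu ✓
Apr: 30 days, starts Fri → 5 of Fri, Sat
May: 31 days, starts Sun → 5 of Sun, Mon, Tue
Jun: 30 days, starts Wed → 5 of Wed, Thu ✓
Jul: 31 days, starts Fri → 5 of Fri, Sat, Sun
Aug: 31 days, starts Mon → 5 of Mon, Tue, Wed
Sep: 30 days, starts Thu → 5 of Thu, Fri ✓
Oct: 31 days, starts Sat → 5 of Sat, Sun, Mon
Nov: 30 days, starts Tue → 5 of Tue, Wed
Dec: 31 days, starts Thu → 5 of Thu, Fri, Sat ✓
Months with five Thursdays: Mar, Jun, Sep, Dec.

4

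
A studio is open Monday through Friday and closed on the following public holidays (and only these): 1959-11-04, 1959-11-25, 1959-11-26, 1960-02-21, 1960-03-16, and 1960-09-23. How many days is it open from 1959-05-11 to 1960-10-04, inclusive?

362 working days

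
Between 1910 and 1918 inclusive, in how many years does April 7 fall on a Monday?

1

Day of week of April 7 in each year:
1910: Thu, 1911: Fri, 1912: Sun, 1913: Mon ✓, 1914: Tue, 1915: Wed, 1916: Fri, 1917: Sat, 1918: Sun
Mondays: 1913.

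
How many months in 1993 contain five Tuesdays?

A month has five Tuesdays exactly when Tuesday falls within its first (length − 28) days.
Jan: 31 days, starts Fri → 5 of Fri, Sat, Sun
Feb: 28 days, starts Mon → 5 of (none)
Mar: 31 days, starts Mon → 5 of Mon, Tue, Wed ✓
Apr: 30 days, starts Thu → 5 of Thu, Fri
May: 31 days, starts Sat → 5 of Sat, Sun, Mon
Jun: 30 days, starts Tue → 5 of Tue, Wed ✓
Jul: 31 days, starts Thu → 5 of Thu, Fri, Sat
Aug: 31 days, starts Sun → 5 of Sun, Mon, Tue ✓
Sep: 30 days, starts Wed → 5 of Wed, Thu
Oct: 31 days, starts Fri → 5 of Fri, Sat, Sun
Nov: 30 days, starts Mon → 5 of Mon, Tue ✓
Dec: 31 days, starts Wed → 5 of Wed, Thu, Fri
Months with five Tuesdays: Mar, Jun, Aug, Nov.

4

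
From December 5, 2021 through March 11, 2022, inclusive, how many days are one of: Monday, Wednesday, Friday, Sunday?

56

December 5, 2021 is a Sunday.
That's 97 days from start to end, counting both.
97 = 7 × 13 + 6, so there are 13 full weeks plus 6 extra days.
Each full week contributes 4 days from the set (Mon, Wed, Fri, Sun): 13 × 4 = 52.
The 6 extra days are Sunday, Monday, Tuesday, Wednesday, Thursday, Friday — 4 of them qualify.
Total: 52 + 4 = 56.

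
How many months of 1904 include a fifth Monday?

A month has five Mondays exactly when Monday falls within its first (length − 28) days.
Jan: 31 days, starts Fri → 5 of Fri, Sat, Sun
Feb: 29 days, starts Mon → 5 of Mon ✓
Mar: 31 days, starts Tue → 5 of Tue, Wed, Thu
Apr: 30 days, starts Fri → 5 of Fri, Sat
May: 31 days, starts Sun → 5 of Sun, Mon, Tue ✓
Jun: 30 days, starts Wed → 5 of Wed, Thu
Jul: 31 days, starts Fri → 5 of Fri, Sat, Sun
Aug: 31 days, starts Mon → 5 of Mon, Tue, Wed ✓
Sep: 30 days, starts Thu → 5 of Thu, Fri
Oct: 31 days, starts Sat → 5 of Sat, Sun, Mon ✓
Nov: 30 days, starts Tue → 5 of Tue, Wed
Dec: 31 days, starts Thu → 5 of Thu, Fri, Sat
Months with five Mondays: Feb, May, Aug, Oct.

4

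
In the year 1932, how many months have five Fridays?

5

A month has five Fridays exactly when Friday falls within its first (length − 28) days.
Jan: 31 days, starts Fri → 5 of Fri, Sat, Sun ✓
Feb: 29 days, starts Mon → 5 of Mon
Mar: 31 days, starts Tue → 5 of Tue, Wed, Thu
Apr: 30 days, starts Fri → 5 of Fri, Sat ✓
May: 31 days, starts Sun → 5 of Sun, Mon, Tue
Jun: 30 days, starts Wed → 5 of Wed, Thu
Jul: 31 days, starts Fri → 5 of Fri, Sat, Sun ✓
Aug: 31 days, starts Mon → 5 of Mon, Tue, Wed
Sep: 30 days, starts Thu → 5 of Thu, Fri ✓
Oct: 31 days, starts Sat → 5 of Sat, Sun, Mon
Nov: 30 days, starts Tue → 5 of Tue, Wed
Dec: 31 days, starts Thu → 5 of Thu, Fri, Sat ✓
Months with five Fridays: Jan, Apr, Jul, Sep, Dec.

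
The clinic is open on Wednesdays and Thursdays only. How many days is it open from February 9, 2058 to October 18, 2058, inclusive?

72

February 9, 2058 is a Saturday.
That's 252 days from start to end, counting both.
252 = 7 × 36, so the span is exactly 36 full weeks.
Each full week contributes 2 days from the set (Wed, Thu): 36 × 2 = 72.
Total: 72.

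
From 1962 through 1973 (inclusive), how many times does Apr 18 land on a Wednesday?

2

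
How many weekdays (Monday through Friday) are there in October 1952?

23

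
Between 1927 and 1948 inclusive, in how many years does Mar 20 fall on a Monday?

Day of week of March 20 in each year:
1927: Sun, 1928: Tue, 1929: Wed, 1930: Thu, 1931: Fri, 1932: Sun, 1933: Mon ✓, 1934: Tue, 1935: Wed, 1936: Fri, 1937: Sat, 1938: Sun, 1939: Mon ✓, 1940: Wed, 1941: Thu, 1942: Fri, 1943: Sat, 1944: Mon ✓, 1945: Tue, 1946: Wed, 1947: Thu, 1948: Sat
Mondays: 1933, 1939, 1944.

3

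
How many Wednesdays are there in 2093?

1 January 2093 is a Thursday.
The range spans 365 days (inclusive of both endpoints).
365 = 7 × 52 + 1, so there are 52 full weeks plus 1 extra day.
Each full week contributes one Wednesday: 52 so far.
The 1 extra day is Thursday — none qualify.
Total: 52 + 0 = 52.

52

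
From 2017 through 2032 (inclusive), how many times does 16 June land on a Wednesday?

3

Day of week of June 16 in each year:
2017: Fri, 2018: Sat, 2019: Sun, 2020: Tue, 2021: Wed ✓, 2022: Thu, 2023: Fri, 2024: Sun, 2025: Mon, 2026: Tue, 2027: Wed ✓, 2028: Fri, 2029: Sat, 2030: Sun, 2031: Mon, 2032: Wed ✓
Wednesdays: 2021, 2027, 2032.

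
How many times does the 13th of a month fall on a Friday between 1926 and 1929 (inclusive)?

Friday-the-13ths by year:
1926: Aug
1927: May
1928: Jan, Apr, Jul
1929: Sep, Dec

7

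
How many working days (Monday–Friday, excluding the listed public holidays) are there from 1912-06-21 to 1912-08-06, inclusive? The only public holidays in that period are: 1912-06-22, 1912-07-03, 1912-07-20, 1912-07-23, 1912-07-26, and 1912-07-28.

1912-06-21 is a Friday.
That's 47 days from start to end, counting both.
47 = 7 × 6 + 5, so there are 6 full weeks plus 5 extra days.
Each full week contributes 5 weekdays (Mon–Fri): 6 × 5 = 30.
The 5 extra days are Fri, Sat, Sun, Mon, Tue — 3 of them qualify.
Total: 30 + 3 = 33.
Holidays: 1912-06-22 (Sat); 1912-07-03 (Wed); 1912-07-20 (Sat); 1912-07-23 (Tue); 1912-07-26 (Fri); 1912-07-28 (Sun).
3 of the 6 holidays fall on weekdays; the rest are weekends and were already excluded.
Business days: 33 − 3 = 30.

30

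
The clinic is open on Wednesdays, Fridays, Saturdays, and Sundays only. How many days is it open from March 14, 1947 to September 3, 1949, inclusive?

March 14, 1947 is a Friday.
That's 905 days from start to end, counting both.
905 = 7 × 129 + 2, so there are 129 full weeks plus 2 extra days.
Each full week contributes 4 days from the set (Wed, Fri, Sat, Sun): 129 × 4 = 516.
The 2 extra days are Friday, Saturday — 2 of them qualify.
Total: 516 + 2 = 518.

518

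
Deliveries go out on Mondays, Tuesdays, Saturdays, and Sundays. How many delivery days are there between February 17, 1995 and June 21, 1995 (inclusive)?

72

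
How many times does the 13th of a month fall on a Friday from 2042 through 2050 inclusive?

Friday-the-13ths by year:
2042: Jun
2043: Feb, Mar, Nov
2044: May
2045: Jan, Oct
2046: Apr, Jul
2047: Sep, Dec
2048: Mar, Nov
2049: Aug
2050: May

15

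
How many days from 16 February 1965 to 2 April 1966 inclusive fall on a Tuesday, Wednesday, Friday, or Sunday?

235

16 February 1965 is a Tuesday.
The range spans 411 days (inclusive of both endpoints).
411 = 7 × 58 + 5, so there are 58 full weeks plus 5 extra days.
Each full week contributes 4 days from the set (Tue, Wed, Fri, Sun): 58 × 4 = 232.
The 5 extra days are Tuesday, Wednesday, Thursday, Friday, Saturday — 3 of them qualify.
Total: 232 + 3 = 235.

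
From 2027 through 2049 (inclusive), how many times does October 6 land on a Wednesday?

Day of week of October 6 in each year:
2027: Wed ✓, 2028: Fri, 2029: Sat, 2030: Sun, 2031: Mon, 2032: Wed ✓, 2033: Thu, 2034: Fri, 2035: Sat, 2036: Mon, 2037: Tue, 2038: Wed ✓, 2039: Thu, 2040: Sat, 2041: Sun, 2042: Mon, 2043: Tue, 2044: Thu, 2045: Fri, 2046: Sat, 2047: Sun, 2048: Tue, 2049: Wed ✓
Wednesdays: 2027, 2032, 2038, 2049.

4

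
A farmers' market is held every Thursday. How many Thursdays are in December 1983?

5

1 December 1983 is a Thursday.
The range spans 31 days (inclusive of both endpoints).
31 = 7 × 4 + 3, so there are 4 full weeks plus 3 extra days.
Each full week contributes one Thursday: 4 so far.
The 3 extra days are Thursday, Friday, Saturday — 1 of them qualifies.
Total: 4 + 1 = 5.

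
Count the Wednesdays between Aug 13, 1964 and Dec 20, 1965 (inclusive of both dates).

Aug 13, 1964 is a Thursday.
From Aug 13, 1964 to Dec 20, 1965 is 495 days inclusive.
495 = 7 × 70 + 5, so there are 70 full weeks plus 5 extra days.
Each full week contributes one Wednesday: 70 so far.
The 5 extra days are Thursday, Friday, Saturday, Sunday, Monday — none qualify.
Total: 70 + 0 = 70.

70 Wednesdays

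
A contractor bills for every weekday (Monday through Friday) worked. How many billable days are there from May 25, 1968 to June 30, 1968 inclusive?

25

May 25, 1968 is a Saturday.
From May 25, 1968 to June 30, 1968 is 37 days inclusive.
37 = 7 × 5 + 2, so there are 5 full weeks plus 2 extra days.
Each full week contributes 5 weekdays (Mon–Fri): 5 × 5 = 25.
The 2 extra days are Saturday, Sunday — none qualify.
Total: 25 + 0 = 25.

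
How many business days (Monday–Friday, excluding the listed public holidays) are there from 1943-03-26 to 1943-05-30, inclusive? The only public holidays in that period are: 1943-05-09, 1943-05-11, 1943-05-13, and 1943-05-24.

43

1943-03-26 is a Friday.
From 1943-03-26 to 1943-05-30 is 66 days inclusive.
66 = 7 × 9 + 3, so there are 9 full weeks plus 3 extra days.
Each full week contributes 5 weekdays (Mon–Fri): 9 × 5 = 45.
The 3 extra days are Friday, Saturday, Sunday — 1 of them qualifies.
Total: 45 + 1 = 46.
Holidays: 1943-05-09 (Sun); 1943-05-11 (Tue); 1943-05-13 (Thu); 1943-05-24 (Mon).
3 of the 4 holidays fall on weekdays; the rest are weekends and were already excluded.
Business days: 46 − 3 = 43.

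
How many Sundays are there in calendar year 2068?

53

January 1, 2068 is a Sunday.
The range spans 366 days (inclusive of both endpoints).
366 = 7 × 52 + 2, so there are 52 full weeks plus 2 extra days.
Each full week contributes one Sunday: 52 so far.
The 2 extra days are Sunday, Monday — 1 of them qualifies.
Total: 52 + 1 = 53.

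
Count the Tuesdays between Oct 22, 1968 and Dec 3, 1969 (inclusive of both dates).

59 Tuesdays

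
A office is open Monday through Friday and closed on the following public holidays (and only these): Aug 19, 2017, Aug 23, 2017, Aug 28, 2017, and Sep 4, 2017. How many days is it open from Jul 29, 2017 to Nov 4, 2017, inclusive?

67

Jul 29, 2017 is a Saturday.
From Jul 29, 2017 to Nov 4, 2017 is 99 days inclusive.
99 = 7 × 14 + 1, so there are 14 full weeks plus 1 extra day.
Each full week contributes 5 weekdays (Mon–Fri): 14 × 5 = 70.
The 1 extra day is Sat — none qualify.
Total: 70 + 0 = 70.
Holidays: Aug 19, 2017 (Sat); Aug 23, 2017 (Wed); Aug 28, 2017 (Mon); Sep 4, 2017 (Mon).
3 of the 4 holidays fall on weekdays; the rest are weekends and were already excluded.
Business days: 70 − 3 = 67.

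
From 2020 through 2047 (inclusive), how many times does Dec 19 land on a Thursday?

Day of week of December 19 in each year:
2020: Sat, 2021: Sun, 2022: Mon, 2023: Tue, 2024: Thu ✓, 2025: Fri, 2026: Sat, 2027: Sun, 2028: Tue, 2029: Wed, 2030: Thu ✓, 2031: Fri, 2032: Sun, 2033: Mon, 2034: Tue, 2035: Wed, 2036: Fri, 2037: Sat, 2038: Sun, 2039: Mon, 2040: Wed, 2041: Thu ✓, 2042: Fri, 2043: Sat, 2044: Mon, 2045: Tue, 2046: Wed, 2047: Thu ✓
Thursdays: 2024, 2030, 2041, 2047.

4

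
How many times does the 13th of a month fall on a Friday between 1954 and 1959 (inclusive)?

11

Friday-the-13ths by year:
1954: Aug
1955: May
1956: Jan, Apr, Jul
1957: Sep, Dec
1958: Jun
1959: Feb, Mar, Nov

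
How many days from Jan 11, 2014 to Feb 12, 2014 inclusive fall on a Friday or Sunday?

9

Jan 11, 2014 is a Saturday.
The range spans 33 days (inclusive of both endpoints).
33 = 7 × 4 + 5, so there are 4 full weeks plus 5 extra days.
Each full week contributes 2 days from the set (Fri, Sun): 4 × 2 = 8.
The 5 extra days are Sat, Sun, Mon, Tue, Wed — 1 of them qualifies.
Total: 8 + 1 = 9.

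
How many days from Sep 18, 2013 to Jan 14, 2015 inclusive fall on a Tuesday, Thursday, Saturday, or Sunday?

Sep 18, 2013 is a Wednesday.
From Sep 18, 2013 to Jan 14, 2015 is 484 days inclusive.
484 = 7 × 69 + 1, so there are 69 full weeks plus 1 extra day.
Each full week contributes 4 days from the set (Tue, Thu, Sat, Sun): 69 × 4 = 276.
The 1 extra day is Wed — none qualify.
Total: 276 + 0 = 276.

276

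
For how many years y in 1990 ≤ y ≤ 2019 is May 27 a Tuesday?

Day of week of May 27 in each year:
1990: Sun, 1991: Mon, 1992: Wed, 1993: Thu, 1994: Fri, 1995: Sat, 1996: Mon, 1997: Tue ✓, 1998: Wed, 1999: Thu, 2000: Sat, 2001: Sun, 2002: Mon, 2003: Tue ✓, 2004: Thu, 2005: Fri, 2006: Sat, 2007: Sun, 2008: Tue ✓, 2009: Wed, 2010: Thu, 2011: Fri, 2012: Sun, 2013: Mon, 2014: Tue ✓, 2015: Wed, 2016: Fri, 2017: Sat, 2018: Sun, 2019: Mon
Tuesdays: 1997, 2003, 2008, 2014.

4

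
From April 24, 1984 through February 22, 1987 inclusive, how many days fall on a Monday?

April 24, 1984 is a Tuesday.
The range spans 1035 days (inclusive of both endpoints).
1035 = 7 × 147 + 6, so there are 147 full weeks plus 6 extra days.
Each full week contributes one Monday: 147 so far.
The 6 extra days are Tuesday, Wednesday, Thursday, Friday, Saturday, Sunday — none qualify.
Total: 147 + 0 = 147.

147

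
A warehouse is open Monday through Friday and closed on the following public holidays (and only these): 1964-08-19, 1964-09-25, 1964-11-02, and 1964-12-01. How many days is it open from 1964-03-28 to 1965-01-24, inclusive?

1964-03-28 is a Saturday.
From 1964-03-28 to 1965-01-24 is 303 days inclusive.
303 = 7 × 43 + 2, so there are 43 full weeks plus 2 extra days.
Each full week contributes 5 weekdays (Mon–Fri): 43 × 5 = 215.
The 2 extra days are Sat, Sun — none qualify.
Total: 215 + 0 = 215.
Holidays: 1964-08-19 (Wed); 1964-09-25 (Fri); 1964-11-02 (Mon); 1964-12-01 (Tue).
All 4 holidays fall on weekdays, so subtract 4.
Business days: 215 − 4 = 211.

211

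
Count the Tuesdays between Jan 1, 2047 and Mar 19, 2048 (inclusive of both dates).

Jan 1, 2047 is a Tuesday.
The range spans 444 days (inclusive of both endpoints).
444 = 7 × 63 + 3, so there are 63 full weeks plus 3 extra days.
Each full week contributes one Tuesday: 63 so far.
The 3 extra days are Tue, Wed, Thu — 1 of them qualifies.
Total: 63 + 1 = 64.

64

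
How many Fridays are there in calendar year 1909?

53

January 1, 1909 is a Friday.
From January 1, 1909 to December 31, 1909 is 365 days inclusive.
365 = 7 × 52 + 1, so there are 52 full weeks plus 1 extra day.
Each full week contributes one Friday: 52 so far.
The 1 extra day is Friday — 1 of them qualifies.
Total: 52 + 1 = 53.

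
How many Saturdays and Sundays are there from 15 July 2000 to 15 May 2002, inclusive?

192

15 July 2000 is a Saturday.
The range spans 670 days (inclusive of both endpoints).
670 = 7 × 95 + 5, so there are 95 full weeks plus 5 extra days.
Each full week contributes 2 weekend days (Sat, Sun): 95 × 2 = 190.
The 5 extra days are Saturday, Sunday, Monday, Tuesday, Wednesday — 2 of them qualify.
Total: 190 + 2 = 192.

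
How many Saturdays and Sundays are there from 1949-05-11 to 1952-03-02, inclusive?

294

1949-05-11 is a Wednesday.
From 1949-05-11 to 1952-03-02 is 1027 days inclusive.
1027 = 7 × 146 + 5, so there are 146 full weeks plus 5 extra days.
Each full week contributes 2 weekend days (Sat, Sun): 146 × 2 = 292.
The 5 extra days are Wednesday, Thursday, Friday, Saturday, Sunday — 2 of them qualify.
Total: 292 + 2 = 294.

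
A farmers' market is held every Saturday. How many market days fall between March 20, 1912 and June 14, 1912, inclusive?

March 20, 1912 is a Wednesday.
That's 87 days from start to end, counting both.
87 = 7 × 12 + 3, so there are 12 full weeks plus 3 extra days.
Each full week contributes one Saturday: 12 so far.
The 3 extra days are Wednesday, Thursday, Friday — none qualify.
Total: 12 + 0 = 12.

12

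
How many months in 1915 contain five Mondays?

4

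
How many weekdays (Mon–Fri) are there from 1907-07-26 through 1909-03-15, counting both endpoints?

1907-07-26 is a Friday.
The range spans 599 days (inclusive of both endpoints).
599 = 7 × 85 + 4, so there are 85 full weeks plus 4 extra days.
Each full week contributes 5 weekdays (Mon–Fri): 85 × 5 = 425.
The 4 extra days are Fri, Sat, Sun, Mon — 2 of them qualify.
Total: 425 + 2 = 427.

427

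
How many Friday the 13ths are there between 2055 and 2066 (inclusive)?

19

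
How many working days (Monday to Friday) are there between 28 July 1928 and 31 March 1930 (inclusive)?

28 July 1928 is a Saturday.
That's 612 days from start to end, counting both.
612 = 7 × 87 + 3, so there are 87 full weeks plus 3 extra days.
Each full week contributes 5 weekdays (Mon–Fri): 87 × 5 = 435.
The 3 extra days are Saturday, Sunday, Monday — 1 of them qualifies.
Total: 435 + 1 = 436.

436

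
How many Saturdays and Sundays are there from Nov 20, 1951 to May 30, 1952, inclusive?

54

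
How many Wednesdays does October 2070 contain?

5

October 1, 2070 is a Wednesday.
The range spans 31 days (inclusive of both endpoints).
31 = 7 × 4 + 3, so there are 4 full weeks plus 3 extra days.
Each full week contributes one Wednesday: 4 so far.
The 3 extra days are Wed, Thu, Fri — 1 of them qualifies.
Total: 4 + 1 = 5.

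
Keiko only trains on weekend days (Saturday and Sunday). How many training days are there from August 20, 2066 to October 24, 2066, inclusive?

August 20, 2066 is a Friday.
That's 66 days from start to end, counting both.
66 = 7 × 9 + 3, so there are 9 full weeks plus 3 extra days.
Each full week contributes 2 weekend days (Sat, Sun): 9 × 2 = 18.
The 3 extra days are Friday, Saturday, Sunday — 2 of them qualify.
Total: 18 + 2 = 20.

20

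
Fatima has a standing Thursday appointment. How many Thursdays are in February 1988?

4

1988-02-01 is a Monday.
That's 29 days from start to end, counting both.
29 = 7 × 4 + 1, so there are 4 full weeks plus 1 extra day.
Each full week contributes one Thursday: 4 so far.
The 1 extra day is Mon — none qualify.
Total: 4 + 0 = 4.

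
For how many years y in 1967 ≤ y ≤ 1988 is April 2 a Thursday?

3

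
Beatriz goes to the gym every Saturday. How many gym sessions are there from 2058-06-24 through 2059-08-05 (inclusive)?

58

2058-06-24 is a Monday.
From 2058-06-24 to 2059-08-05 is 408 days inclusive.
408 = 7 × 58 + 2, so there are 58 full weeks plus 2 extra days.
Each full week contributes one Saturday: 58 so far.
The 2 extra days are Mon, Tue — none qualify.
Total: 58 + 0 = 58.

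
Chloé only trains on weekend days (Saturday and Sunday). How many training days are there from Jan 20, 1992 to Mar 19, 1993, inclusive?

120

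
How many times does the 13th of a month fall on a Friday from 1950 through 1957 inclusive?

15

Friday-the-13ths by year:
1950: Jan, Oct
1951: Apr, Jul
1952: Jun
1953: Feb, Mar, Nov
1954: Aug
1955: May
1956: Jan, Apr, Jul
1957: Sep, Dec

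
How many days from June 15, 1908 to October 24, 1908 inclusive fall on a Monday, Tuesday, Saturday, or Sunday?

75

June 15, 1908 is a Monday.
That's 132 days from start to end, counting both.
132 = 7 × 18 + 6, so there are 18 full weeks plus 6 extra days.
Each full week contributes 4 days from the set (Mon, Tue, Sat, Sun): 18 × 4 = 72.
The 6 extra days are Monday, Tuesday, Wednesday, Thursday, Friday, Saturday — 3 of them qualify.
Total: 72 + 3 = 75.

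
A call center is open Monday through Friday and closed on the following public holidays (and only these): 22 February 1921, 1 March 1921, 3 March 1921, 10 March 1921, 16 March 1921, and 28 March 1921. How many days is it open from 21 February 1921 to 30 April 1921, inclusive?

44 business days

21 February 1921 is a Monday.
That's 69 days from start to end, counting both.
69 = 7 × 9 + 6, so there are 9 full weeks plus 6 extra days.
Each full week contributes 5 weekdays (Mon–Fri): 9 × 5 = 45.
The 6 extra days are Mon, Tue, Wed, Thu, Fri, Sat — 5 of them qualify.
Total: 45 + 5 = 50.
Holidays: 22 February 1921 (Tue); 1 March 1921 (Tue); 3 March 1921 (Thu); 10 March 1921 (Thu); 16 March 1921 (Wed); 28 March 1921 (Mon).
All 6 holidays fall on weekdays, so subtract 6.
Business days: 50 − 6 = 44.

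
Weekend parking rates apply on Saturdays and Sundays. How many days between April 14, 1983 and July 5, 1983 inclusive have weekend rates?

April 14, 1983 is a Thursday.
That's 83 days from start to end, counting both.
83 = 7 × 11 + 6, so there are 11 full weeks plus 6 extra days.
Each full week contributes 2 weekend days (Sat, Sun): 11 × 2 = 22.
The 6 extra days are Thursday, Friday, Saturday, Sunday, Monday, Tuesday — 2 of them qualify.
Total: 22 + 2 = 24.

24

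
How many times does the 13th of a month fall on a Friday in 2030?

2

The 13th falls on a Friday when the month's 13th has weekday Fri.
Jan 13 is Sun; Feb 13 is Wed; Mar 13 is Wed; Apr 13 is Sat; May 13 is Mon; Jun 13 is Thu; Jul 13 is Sat; Aug 13 is Tue; Sep 13 is Fri ✓; Oct 13 is Sun; Nov 13 is Wed; Dec 13 is Fri ✓.
Friday the 13ths: Sep, Dec.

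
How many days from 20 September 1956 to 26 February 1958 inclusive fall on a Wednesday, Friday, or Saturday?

20 September 1956 is a Thursday.
The range spans 525 days (inclusive of both endpoints).
525 = 7 × 75, so the span is exactly 75 full weeks.
Each full week contributes 3 days from the set (Wed, Fri, Sat): 75 × 3 = 225.
Total: 225.

225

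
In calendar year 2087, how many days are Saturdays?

52

1 January 2087 is a Wednesday.
That's 365 days from start to end, counting both.
365 = 7 × 52 + 1, so there are 52 full weeks plus 1 extra day.
Each full week contributes one Saturday: 52 so far.
The 1 extra day is Wed — none qualify.
Total: 52 + 0 = 52.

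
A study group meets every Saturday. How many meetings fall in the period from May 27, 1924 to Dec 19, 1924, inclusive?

29

May 27, 1924 is a Tuesday.
That's 207 days from start to end, counting both.
207 = 7 × 29 + 4, so there are 29 full weeks plus 4 extra days.
Each full week contributes one Saturday: 29 so far.
The 4 extra days are Tuesday, Wednesday, Thursday, Friday — none qualify.
Total: 29 + 0 = 29.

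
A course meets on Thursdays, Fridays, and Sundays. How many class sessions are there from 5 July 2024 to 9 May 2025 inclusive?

5 July 2024 is a Friday.
That's 309 days from start to end, counting both.
309 = 7 × 44 + 1, so there are 44 full weeks plus 1 extra day.
Each full week contributes 3 days from the set (Thu, Fri, Sun): 44 × 3 = 132.
The 1 extra day is Friday — 1 of them qualifies.
Total: 132 + 1 = 133.

133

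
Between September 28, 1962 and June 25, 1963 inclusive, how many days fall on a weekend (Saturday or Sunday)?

78

September 28, 1962 is a Friday.
From September 28, 1962 to June 25, 1963 is 271 days inclusive.
271 = 7 × 38 + 5, so there are 38 full weeks plus 5 extra days.
Each full week contributes 2 weekend days (Sat, Sun): 38 × 2 = 76.
The 5 extra days are Friday, Saturday, Sunday, Monday, Tuesday — 2 of them qualify.
Total: 76 + 2 = 78.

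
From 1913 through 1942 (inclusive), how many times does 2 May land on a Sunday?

4

Day of week of May 2 in each year:
1913: Fri, 1914: Sat, 1915: Sun ✓, 1916: Tue, 1917: Wed, 1918: Thu, 1919: Fri, 1920: Sun ✓, 1921: Mon, 1922: Tue, 1923: Wed, 1924: Fri, 1925: Sat, 1926: Sun ✓, 1927: Mon, 1928: Wed, 1929: Thu, 1930: Fri, 1931: Sat, 1932: Mon, 1933: Tue, 1934: Wed, 1935: Thu, 1936: Sat, 1937: Sun ✓, 1938: Mon, 1939: Tue, 1940: Thu, 1941: Fri, 1942: Sat
Sundays: 1915, 1920, 1926, 1937.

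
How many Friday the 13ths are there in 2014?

1

The 13th falls on a Friday when the month's 13th has weekday Fri.
Jan 13 is Mon; Feb 13 is Thu; Mar 13 is Thu; Apr 13 is Sun; May 13 is Tue; Jun 13 is Fri ✓; Jul 13 is Sun; Aug 13 is Wed; Sep 13 is Sat; Oct 13 is Mon; Nov 13 is Thu; Dec 13 is Sat.
Friday the 13ths: Jun.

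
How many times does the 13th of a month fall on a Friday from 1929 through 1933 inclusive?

Friday-the-13ths by year:
1929: Sep, Dec
1930: Jun
1931: Feb, Mar, Nov
1932: May
1933: Jan, Oct

9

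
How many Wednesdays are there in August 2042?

4

1 August 2042 is a Friday.
That's 31 days from start to end, counting both.
31 = 7 × 4 + 3, so there are 4 full weeks plus 3 extra days.
Each full week contributes one Wednesday: 4 so far.
The 3 extra days are Fri, Sat, Sun — none qualify.
Total: 4 + 0 = 4.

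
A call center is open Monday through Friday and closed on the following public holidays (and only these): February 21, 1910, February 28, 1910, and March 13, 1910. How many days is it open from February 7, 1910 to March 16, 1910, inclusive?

February 7, 1910 is a Monday.
That's 38 days from start to end, counting both.
38 = 7 × 5 + 3, so there are 5 full weeks plus 3 extra days.
Each full week contributes 5 weekdays (Mon–Fri): 5 × 5 = 25.
The 3 extra days are Mon, Tue, Wed — 3 of them qualify.
Total: 25 + 3 = 28.
Holidays: February 21, 1910 (Mon); February 28, 1910 (Mon); March 13, 1910 (Sun).
2 of the 3 holidays fall on weekdays; the rest are weekends and were already excluded.
Business days: 28 − 2 = 26.

26 business days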